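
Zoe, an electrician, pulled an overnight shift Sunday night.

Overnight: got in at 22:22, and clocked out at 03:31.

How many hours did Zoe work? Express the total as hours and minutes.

5 h 9 min

Overnight: 22:22 → midnight = 1 h 38 min; midnight → 03:31 = 3 h 31 min; span 5 h 9 min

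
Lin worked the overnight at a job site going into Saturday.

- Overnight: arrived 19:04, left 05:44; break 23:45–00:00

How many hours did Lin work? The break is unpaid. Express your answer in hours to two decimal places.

Overnight: 19:04 → midnight = 4 h 56 min; midnight → 05:44 = 5 h 44 min; span 10 h 40 min; less 15 min break → 10 h 25 min

10.42 hours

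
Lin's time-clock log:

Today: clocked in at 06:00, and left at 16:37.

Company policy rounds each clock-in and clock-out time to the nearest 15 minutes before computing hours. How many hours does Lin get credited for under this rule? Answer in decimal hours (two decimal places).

Today: in 06:00→06:00, out 16:37→16:30; 10 h 30 min

10.50 hours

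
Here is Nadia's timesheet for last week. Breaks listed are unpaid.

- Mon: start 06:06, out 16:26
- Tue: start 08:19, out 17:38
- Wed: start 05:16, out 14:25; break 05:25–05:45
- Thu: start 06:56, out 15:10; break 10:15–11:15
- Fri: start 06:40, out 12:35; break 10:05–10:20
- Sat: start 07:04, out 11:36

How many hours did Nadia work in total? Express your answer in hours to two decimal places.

45.90 hours

Mon: 06:06–16:26 = 10 h 20 min
Tue: 08:19–17:38 = 9 h 19 min
Wed: 05:16–14:25 = 9 h 9 min; less 20 min break → 8 h 49 min
Thu: 06:56–15:10 = 8 h 14 min; less 60 min break → 7 h 14 min
Fri: 06:40–12:35 = 5 h 55 min; less 15 min break → 5 h 40 min
Sat: 07:04–11:36 = 4 h 32 min
Total: 10 h 20 min + 9 h 19 min + 8 h 49 min + 7 h 14 min + 5 h 40 min + 4 h 32 min = 45 h 54 min.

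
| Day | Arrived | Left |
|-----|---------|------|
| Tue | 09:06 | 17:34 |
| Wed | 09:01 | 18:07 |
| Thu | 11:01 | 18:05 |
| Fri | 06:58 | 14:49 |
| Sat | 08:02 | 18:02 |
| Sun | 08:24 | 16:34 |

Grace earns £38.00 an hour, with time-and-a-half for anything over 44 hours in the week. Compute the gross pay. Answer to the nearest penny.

Tue: 09:06–17:34 = 8 h 28 min
Wed: 09:01–18:07 = 9 h 6 min
Thu: 11:01–18:05 = 7 h 4 min
Fri: 06:58–14:49 = 7 h 51 min
Sat: 08:02–18:02 = 10 h 0 min
Sun: 08:24–16:34 = 8 h 10 min
Total worked: 50 h 39 min = 3039 min.
Regular 44 h 0 min = 2640 min at £38.00/h; overtime 6 h 39 min = 399 min at £57.00/h.
Pay = (2640 × £38.00 + 399 × £57.00) ÷ 60 = £2051.05.

£2051.05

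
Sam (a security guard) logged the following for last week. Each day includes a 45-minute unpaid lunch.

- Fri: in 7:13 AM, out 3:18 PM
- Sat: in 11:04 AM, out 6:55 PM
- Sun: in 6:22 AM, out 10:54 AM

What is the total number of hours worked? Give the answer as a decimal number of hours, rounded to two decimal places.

18.22 hours

Fri: 7:13 AM–3:18 PM = 8 h 5 min; less 45 min break → 7 h 20 min
Sat: 11:04 AM–6:55 PM = 7 h 51 min; less 45 min break → 7 h 6 min
Sun: 6:22 AM–10:54 AM = 4 h 32 min; less 45 min break → 3 h 47 min
Total: 7 h 20 min + 7 h 6 min + 3 h 47 min = 18 h 13 min.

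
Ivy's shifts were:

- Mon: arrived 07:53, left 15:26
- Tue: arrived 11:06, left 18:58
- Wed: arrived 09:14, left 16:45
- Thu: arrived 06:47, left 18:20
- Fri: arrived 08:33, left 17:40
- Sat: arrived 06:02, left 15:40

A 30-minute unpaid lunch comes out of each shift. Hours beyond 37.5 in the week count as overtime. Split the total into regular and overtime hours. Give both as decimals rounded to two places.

Regular 37.50 hours, overtime 12.73 hours

Mon: 07:53–15:26 = 7 h 33 min; less 30 min break → 7 h 3 min
Tue: 11:06–18:58 = 7 h 52 min; less 30 min break → 7 h 22 min
Wed: 09:14–16:45 = 7 h 31 min; less 30 min break → 7 h 1 min
Thu: 06:47–18:20 = 11 h 33 min; less 30 min break → 11 h 3 min
Fri: 08:33–17:40 = 9 h 7 min; less 30 min break → 8 h 37 min
Sat: 06:02–15:40 = 9 h 38 min; less 30 min break → 9 h 8 min
Total worked: 50 h 14 min = 50.23 h.
Threshold 37.5 h → overtime 12 h 44 min, regular 37 h 30 min.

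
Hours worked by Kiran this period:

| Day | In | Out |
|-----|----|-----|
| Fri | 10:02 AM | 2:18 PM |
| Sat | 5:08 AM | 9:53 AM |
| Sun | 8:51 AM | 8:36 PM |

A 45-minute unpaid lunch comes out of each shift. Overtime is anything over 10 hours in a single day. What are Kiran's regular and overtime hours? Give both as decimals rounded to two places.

Regular 17.52 hours, overtime 1.00 hours

Fri: 10:02 AM–2:18 PM = 4 h 16 min; less 45 min break → 3 h 31 min
Sat: 5:08 AM–9:53 AM = 4 h 45 min; less 45 min break → 4 h 0 min
Sun: 8:51 AM–8:36 PM = 11 h 45 min; less 45 min break → 11 h 0 min
Fri reg 3 h 31 min / OT 0 h 0 min; Sat reg 4 h 0 min / OT 0 h 0 min; Sun reg 10 h 0 min / OT 1 h 0 min.
Totals: regular 17 h 31 min, overtime 1 h 0 min.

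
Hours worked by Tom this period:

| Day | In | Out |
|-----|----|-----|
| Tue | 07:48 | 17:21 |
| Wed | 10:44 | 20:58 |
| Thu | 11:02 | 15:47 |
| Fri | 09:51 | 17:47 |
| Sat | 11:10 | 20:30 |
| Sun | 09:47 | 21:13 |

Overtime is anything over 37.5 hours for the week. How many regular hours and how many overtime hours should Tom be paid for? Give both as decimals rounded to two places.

Regular 37.50 hours, overtime 15.73 hours

Tue: 07:48–17:21 = 9 h 33 min
Wed: 10:44–20:58 = 10 h 14 min
Thu: 11:02–15:47 = 4 h 45 min
Fri: 09:51–17:47 = 7 h 56 min
Sat: 11:10–20:30 = 9 h 20 min
Sun: 09:47–21:13 = 11 h 26 min
Total worked: 53 h 14 min = 53.23 h.
Threshold 37.5 h → overtime 15 h 44 min, regular 37 h 30 min.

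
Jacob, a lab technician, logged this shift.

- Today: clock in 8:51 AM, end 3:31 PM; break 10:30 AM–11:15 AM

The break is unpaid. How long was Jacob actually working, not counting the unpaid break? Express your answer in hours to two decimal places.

Today: 8:51 AM–3:31 PM = 6 h 40 min; less 45 min break → 5 h 55 min

5.92 hours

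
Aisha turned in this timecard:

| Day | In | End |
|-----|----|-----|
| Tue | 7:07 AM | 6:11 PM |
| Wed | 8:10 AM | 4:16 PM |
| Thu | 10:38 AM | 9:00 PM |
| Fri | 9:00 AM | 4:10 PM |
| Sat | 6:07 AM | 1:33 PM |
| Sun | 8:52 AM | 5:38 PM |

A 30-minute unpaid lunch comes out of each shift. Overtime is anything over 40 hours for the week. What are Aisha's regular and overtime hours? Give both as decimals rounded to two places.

Tue: 7:07 AM–6:11 PM = 11 h 4 min; less 30 min break → 10 h 34 min
Wed: 8:10 AM–4:16 PM = 8 h 6 min; less 30 min break → 7 h 36 min
Thu: 10:38 AM–9:00 PM = 10 h 22 min; less 30 min break → 9 h 52 min
Fri: 9:00 AM–4:10 PM = 7 h 10 min; less 30 min break → 6 h 40 min
Sat: 6:07 AM–1:33 PM = 7 h 26 min; less 30 min break → 6 h 56 min
Sun: 8:52 AM–5:38 PM = 8 h 46 min; less 30 min break → 8 h 16 min
Total worked: 49 h 54 min = 49.90 h.
Threshold 40 h → overtime 9 h 54 min, regular 40 h 0 min.

Regular 40.00 hours, overtime 9.90 hours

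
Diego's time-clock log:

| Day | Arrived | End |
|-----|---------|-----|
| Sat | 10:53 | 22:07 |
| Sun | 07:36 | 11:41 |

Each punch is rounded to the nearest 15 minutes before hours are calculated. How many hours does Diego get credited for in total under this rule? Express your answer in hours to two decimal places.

15.25 hours

Sat: in 10:53→11:00, out 22:07→22:00; 11 h 0 min
Sun: in 07:36→07:30, out 11:41→11:45; 4 h 15 min
Total credited: 15 h 15 min.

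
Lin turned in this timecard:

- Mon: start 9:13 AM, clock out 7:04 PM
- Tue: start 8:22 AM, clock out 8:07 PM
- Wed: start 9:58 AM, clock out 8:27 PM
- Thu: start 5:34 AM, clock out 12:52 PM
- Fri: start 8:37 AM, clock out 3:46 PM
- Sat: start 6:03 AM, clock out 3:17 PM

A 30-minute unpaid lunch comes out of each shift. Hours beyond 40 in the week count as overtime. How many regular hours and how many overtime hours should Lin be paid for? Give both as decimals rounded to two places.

Mon: 9:13 AM–7:04 PM = 9 h 51 min; less 30 min break → 9 h 21 min
Tue: 8:22 AM–8:07 PM = 11 h 45 min; less 30 min break → 11 h 15 min
Wed: 9:58 AM–8:27 PM = 10 h 29 min; less 30 min break → 9 h 59 min
Thu: 5:34 AM–12:52 PM = 7 h 18 min; less 30 min break → 6 h 48 min
Fri: 8:37 AM–3:46 PM = 7 h 9 min; less 30 min break → 6 h 39 min
Sat: 6:03 AM–3:17 PM = 9 h 14 min; less 30 min break → 8 h 44 min
Total worked: 52 h 46 min = 52.77 h.
Threshold 40 h → overtime 12 h 46 min, regular 40 h 0 min.

Regular 40.00 hours, overtime 12.77 hours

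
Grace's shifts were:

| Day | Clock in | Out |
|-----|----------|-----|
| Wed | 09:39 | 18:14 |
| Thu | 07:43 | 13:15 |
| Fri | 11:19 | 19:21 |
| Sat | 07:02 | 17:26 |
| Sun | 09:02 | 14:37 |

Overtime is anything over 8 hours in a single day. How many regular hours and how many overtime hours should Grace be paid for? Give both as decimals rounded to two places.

Wed: 09:39–18:14 = 8 h 35 min
Thu: 07:43–13:15 = 5 h 32 min
Fri: 11:19–19:21 = 8 h 2 min
Sat: 07:02–17:26 = 10 h 24 min
Sun: 09:02–14:37 = 5 h 35 min
Wed reg 8 h 0 min / OT 0 h 35 min; Thu reg 5 h 32 min / OT 0 h 0 min; Fri reg 8 h 0 min / OT 0 h 2 min; Sat reg 8 h 0 min / OT 2 h 24 min; Sun reg 5 h 35 min / OT 0 h 0 min.
Totals: regular 35 h 7 min, overtime 3 h 1 min.

Regular 35.12 hours, overtime 3.02 hours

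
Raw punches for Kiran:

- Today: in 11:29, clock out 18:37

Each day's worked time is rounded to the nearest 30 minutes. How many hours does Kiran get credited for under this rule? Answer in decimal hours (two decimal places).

7.00 hours

Today: 11:29–18:37 = 7 h 8 min → rounds to 7 h 0 min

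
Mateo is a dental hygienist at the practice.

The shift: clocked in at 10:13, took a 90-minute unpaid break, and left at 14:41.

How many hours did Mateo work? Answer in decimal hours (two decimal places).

2.97 hours

The shift: 10:13–14:41 = 4 h 28 min; less 90 min break → 2 h 58 min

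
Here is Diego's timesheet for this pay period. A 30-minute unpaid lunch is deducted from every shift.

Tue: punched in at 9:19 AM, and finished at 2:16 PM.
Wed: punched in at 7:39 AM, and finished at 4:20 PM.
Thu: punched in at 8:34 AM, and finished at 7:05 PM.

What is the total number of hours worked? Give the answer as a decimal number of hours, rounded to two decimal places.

22.65 hours

Tue: 9:19 AM–2:16 PM = 4 h 57 min; less 30 min break → 4 h 27 min
Wed: 7:39 AM–4:20 PM = 8 h 41 min; less 30 min break → 8 h 11 min
Thu: 8:34 AM–7:05 PM = 10 h 31 min; less 30 min break → 10 h 1 min
Total: 4 h 27 min + 8 h 11 min + 10 h 1 min = 22 h 39 min.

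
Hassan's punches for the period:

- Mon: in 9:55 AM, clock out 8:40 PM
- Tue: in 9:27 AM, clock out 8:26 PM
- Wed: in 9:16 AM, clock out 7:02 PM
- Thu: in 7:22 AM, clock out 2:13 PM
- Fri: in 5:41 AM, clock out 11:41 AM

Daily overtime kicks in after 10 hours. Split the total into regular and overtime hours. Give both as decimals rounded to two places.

Mon: 9:55 AM–8:40 PM = 10 h 45 min
Tue: 9:27 AM–8:26 PM = 10 h 59 min
Wed: 9:16 AM–7:02 PM = 9 h 46 min
Thu: 7:22 AM–2:13 PM = 6 h 51 min
Fri: 5:41 AM–11:41 AM = 6 h 0 min
Mon reg 10 h 0 min / OT 0 h 45 min; Tue reg 10 h 0 min / OT 0 h 59 min; Wed reg 9 h 46 min / OT 0 h 0 min; Thu reg 6 h 51 min / OT 0 h 0 min; Fri reg 6 h 0 min / OT 0 h 0 min.
Totals: regular 42 h 37 min, overtime 1 h 44 min.

Regular 42.62 hours, overtime 1.73 hours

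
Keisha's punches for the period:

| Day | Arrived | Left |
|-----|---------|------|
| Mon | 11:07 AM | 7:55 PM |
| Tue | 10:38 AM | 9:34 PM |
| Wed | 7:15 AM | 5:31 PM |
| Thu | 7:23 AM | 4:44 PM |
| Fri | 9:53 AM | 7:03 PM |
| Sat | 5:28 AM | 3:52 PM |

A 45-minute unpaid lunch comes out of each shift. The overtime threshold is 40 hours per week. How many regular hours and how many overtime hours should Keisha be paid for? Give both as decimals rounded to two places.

Regular 40.00 hours, overtime 14.42 hours

Mon: 11:07 AM–7:55 PM = 8 h 48 min; less 45 min break → 8 h 3 min
Tue: 10:38 AM–9:34 PM = 10 h 56 min; less 45 min break → 10 h 11 min
Wed: 7:15 AM–5:31 PM = 10 h 16 min; less 45 min break → 9 h 31 min
Thu: 7:23 AM–4:44 PM = 9 h 21 min; less 45 min break → 8 h 36 min
Fri: 9:53 AM–7:03 PM = 9 h 10 min; less 45 min break → 8 h 25 min
Sat: 5:28 AM–3:52 PM = 10 h 24 min; less 45 min break → 9 h 39 min
Total worked: 54 h 25 min = 54.42 h.
Threshold 40 h → overtime 14 h 25 min, regular 40 h 0 min.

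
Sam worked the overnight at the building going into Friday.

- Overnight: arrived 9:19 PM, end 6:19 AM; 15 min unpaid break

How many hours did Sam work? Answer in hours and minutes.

Overnight: 9:19 PM → midnight = 2 h 41 min; midnight → 6:19 AM = 6 h 19 min; span 9 h 0 min; less 15 min break → 8 h 45 min

8 h 45 min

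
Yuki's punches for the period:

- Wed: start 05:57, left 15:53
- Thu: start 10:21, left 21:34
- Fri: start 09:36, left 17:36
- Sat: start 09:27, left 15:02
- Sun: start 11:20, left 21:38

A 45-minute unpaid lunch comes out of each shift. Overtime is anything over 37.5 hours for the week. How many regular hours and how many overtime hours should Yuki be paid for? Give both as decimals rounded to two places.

Wed: 05:57–15:53 = 9 h 56 min; less 45 min break → 9 h 11 min
Thu: 10:21–21:34 = 11 h 13 min; less 45 min break → 10 h 28 min
Fri: 09:36–17:36 = 8 h 0 min; less 45 min break → 7 h 15 min
Sat: 09:27–15:02 = 5 h 35 min; less 45 min break → 4 h 50 min
Sun: 11:20–21:38 = 10 h 18 min; less 45 min break → 9 h 33 min
Total worked: 41 h 17 min = 41.28 h.
Threshold 37.5 h → overtime 3 h 47 min, regular 37 h 30 min.

Regular 37.50 hours, overtime 3.78 hours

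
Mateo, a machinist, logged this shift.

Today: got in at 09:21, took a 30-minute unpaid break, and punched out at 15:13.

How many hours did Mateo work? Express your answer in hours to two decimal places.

5.37 hours

Today: 09:21–15:13 = 5 h 52 min; less 30 min break → 5 h 22 min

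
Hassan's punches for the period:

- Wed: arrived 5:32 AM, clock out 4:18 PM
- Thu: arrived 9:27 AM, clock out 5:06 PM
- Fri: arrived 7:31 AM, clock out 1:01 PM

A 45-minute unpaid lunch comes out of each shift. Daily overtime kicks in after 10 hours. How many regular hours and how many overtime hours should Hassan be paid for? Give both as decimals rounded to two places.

Regular 21.65 hours, overtime 0.02 hours

Wed: 5:32 AM–4:18 PM = 10 h 46 min; less 45 min break → 10 h 1 min
Thu: 9:27 AM–5:06 PM = 7 h 39 min; less 45 min break → 6 h 54 min
Fri: 7:31 AM–1:01 PM = 5 h 30 min; less 45 min break → 4 h 45 min
Wed reg 10 h 0 min / OT 0 h 1 min; Thu reg 6 h 54 min / OT 0 h 0 min; Fri reg 4 h 45 min / OT 0 h 0 min.
Totals: regular 21 h 39 min, overtime 0 h 1 min.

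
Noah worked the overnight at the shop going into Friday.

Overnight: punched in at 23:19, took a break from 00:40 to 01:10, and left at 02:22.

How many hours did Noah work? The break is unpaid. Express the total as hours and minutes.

2 h 33 min

Overnight: 23:19 → midnight = 0 h 41 min; midnight → 02:22 = 2 h 22 min; span 3 h 3 min; less 30 min break → 2 h 33 min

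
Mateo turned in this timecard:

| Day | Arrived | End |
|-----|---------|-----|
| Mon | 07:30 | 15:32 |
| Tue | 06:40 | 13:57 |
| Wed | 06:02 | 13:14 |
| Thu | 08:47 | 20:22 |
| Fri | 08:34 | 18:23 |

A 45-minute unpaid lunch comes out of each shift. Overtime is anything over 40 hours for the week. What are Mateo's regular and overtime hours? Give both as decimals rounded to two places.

Mon: 07:30–15:32 = 8 h 2 min; less 45 min break → 7 h 17 min
Tue: 06:40–13:57 = 7 h 17 min; less 45 min break → 6 h 32 min
Wed: 06:02–13:14 = 7 h 12 min; less 45 min break → 6 h 27 min
Thu: 08:47–20:22 = 11 h 35 min; less 45 min break → 10 h 50 min
Fri: 08:34–18:23 = 9 h 49 min; less 45 min break → 9 h 4 min
Total worked: 40 h 10 min = 40.17 h.
Threshold 40 h → overtime 0 h 10 min, regular 40 h 0 min.

Regular 40.00 hours, overtime 0.17 hours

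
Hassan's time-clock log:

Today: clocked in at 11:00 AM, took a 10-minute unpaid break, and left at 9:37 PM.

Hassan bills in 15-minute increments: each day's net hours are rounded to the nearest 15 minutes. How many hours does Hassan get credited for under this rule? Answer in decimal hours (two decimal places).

10.50 hours

Today: 11:00 AM–9:37 PM = 10 h 37 min − 10 min = 10 h 27 min → rounds to 10 h 30 min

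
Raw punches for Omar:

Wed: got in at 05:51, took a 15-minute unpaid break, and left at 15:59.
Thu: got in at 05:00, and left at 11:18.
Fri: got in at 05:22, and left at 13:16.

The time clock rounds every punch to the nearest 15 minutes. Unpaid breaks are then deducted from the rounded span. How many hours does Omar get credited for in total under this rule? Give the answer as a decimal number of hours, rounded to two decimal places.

24.25 hours

Wed: in 05:51→05:45, out 15:59→16:00; 10 h 15 min − 15 min = 10 h 0 min
Thu: in 05:00→05:00, out 11:18→11:15; 6 h 15 min
Fri: in 05:22→05:15, out 13:16→13:15; 8 h 0 min
Total credited: 24 h 15 min.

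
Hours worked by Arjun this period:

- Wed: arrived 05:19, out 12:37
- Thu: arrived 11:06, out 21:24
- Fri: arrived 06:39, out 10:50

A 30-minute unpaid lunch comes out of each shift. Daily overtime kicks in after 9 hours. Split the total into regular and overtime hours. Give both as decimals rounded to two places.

Wed: 05:19–12:37 = 7 h 18 min; less 30 min break → 6 h 48 min
Thu: 11:06–21:24 = 10 h 18 min; less 30 min break → 9 h 48 min
Fri: 06:39–10:50 = 4 h 11 min; less 30 min break → 3 h 41 min
Wed reg 6 h 48 min / OT 0 h 0 min; Thu reg 9 h 0 min / OT 0 h 48 min; Fri reg 3 h 41 min / OT 0 h 0 min.
Totals: regular 19 h 29 min, overtime 0 h 48 min.

Regular 19.48 hours, overtime 0.80 hours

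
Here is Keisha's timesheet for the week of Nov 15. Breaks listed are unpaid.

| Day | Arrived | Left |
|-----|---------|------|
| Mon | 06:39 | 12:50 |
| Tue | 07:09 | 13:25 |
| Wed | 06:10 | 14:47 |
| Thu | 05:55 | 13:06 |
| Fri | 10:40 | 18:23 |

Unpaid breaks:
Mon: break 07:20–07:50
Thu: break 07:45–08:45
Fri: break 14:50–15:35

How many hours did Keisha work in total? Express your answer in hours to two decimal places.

Mon: 06:39–12:50 = 6 h 11 min; less 30 min break → 5 h 41 min
Tue: 07:09–13:25 = 6 h 16 min
Wed: 06:10–14:47 = 8 h 37 min
Thu: 05:55–13:06 = 7 h 11 min; less 60 min break → 6 h 11 min
Fri: 10:40–18:23 = 7 h 43 min; less 45 min break → 6 h 58 min
Total: 5 h 41 min + 6 h 16 min + 8 h 37 min + 6 h 11 min + 6 h 58 min = 33 h 43 min.

33.72 hours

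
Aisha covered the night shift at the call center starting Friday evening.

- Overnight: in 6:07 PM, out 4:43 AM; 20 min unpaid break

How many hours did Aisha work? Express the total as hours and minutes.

Overnight: 6:07 PM → midnight = 5 h 53 min; midnight → 4:43 AM = 4 h 43 min; span 10 h 36 min; less 20 min break → 10 h 16 min

10 h 16 min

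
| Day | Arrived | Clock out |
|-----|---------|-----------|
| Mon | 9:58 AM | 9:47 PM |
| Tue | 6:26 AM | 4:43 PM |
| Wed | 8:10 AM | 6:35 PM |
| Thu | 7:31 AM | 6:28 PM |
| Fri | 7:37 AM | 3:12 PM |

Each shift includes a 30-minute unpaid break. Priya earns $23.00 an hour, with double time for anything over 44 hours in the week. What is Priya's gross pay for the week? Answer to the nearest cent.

$1221.30

Mon: 9:58 AM–9:47 PM = 11 h 49 min; less 30 min break → 11 h 19 min
Tue: 6:26 AM–4:43 PM = 10 h 17 min; less 30 min break → 9 h 47 min
Wed: 8:10 AM–6:35 PM = 10 h 25 min; less 30 min break → 9 h 55 min
Thu: 7:31 AM–6:28 PM = 10 h 57 min; less 30 min break → 10 h 27 min
Fri: 7:37 AM–3:12 PM = 7 h 35 min; less 30 min break → 7 h 5 min
Total worked: 48 h 33 min = 2913 min.
Regular 44 h 0 min = 2640 min at $23.00/h; overtime 4 h 33 min = 273 min at $46.00/h.
Pay = (2640 × $23.00 + 273 × $46.00) ÷ 60 = $1221.30.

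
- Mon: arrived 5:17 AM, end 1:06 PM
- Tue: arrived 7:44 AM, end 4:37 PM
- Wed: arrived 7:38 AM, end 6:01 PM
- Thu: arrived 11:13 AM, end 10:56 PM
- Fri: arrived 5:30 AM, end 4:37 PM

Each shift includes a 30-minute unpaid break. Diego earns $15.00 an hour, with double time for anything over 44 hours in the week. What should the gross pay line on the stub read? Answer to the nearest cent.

Mon: 5:17 AM–1:06 PM = 7 h 49 min; less 30 min break → 7 h 19 min
Tue: 7:44 AM–4:37 PM = 8 h 53 min; less 30 min break → 8 h 23 min
Wed: 7:38 AM–6:01 PM = 10 h 23 min; less 30 min break → 9 h 53 min
Thu: 11:13 AM–10:56 PM = 11 h 43 min; less 30 min break → 11 h 13 min
Fri: 5:30 AM–4:37 PM = 11 h 7 min; less 30 min break → 10 h 37 min
Total worked: 47 h 25 min = 2845 min.
Regular 44 h 0 min = 2640 min at $15.00/h; overtime 3 h 25 min = 205 min at $30.00/h.
Pay = (2640 × $15.00 + 205 × $30.00) ÷ 60 = $762.50.

$762.50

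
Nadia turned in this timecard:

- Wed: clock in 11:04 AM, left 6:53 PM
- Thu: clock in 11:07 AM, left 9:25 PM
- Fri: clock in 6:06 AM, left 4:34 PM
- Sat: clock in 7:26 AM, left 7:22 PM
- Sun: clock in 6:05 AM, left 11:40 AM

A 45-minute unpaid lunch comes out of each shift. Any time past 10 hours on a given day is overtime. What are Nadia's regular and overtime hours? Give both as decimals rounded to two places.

Wed: 11:04 AM–6:53 PM = 7 h 49 min; less 45 min break → 7 h 4 min
Thu: 11:07 AM–9:25 PM = 10 h 18 min; less 45 min break → 9 h 33 min
Fri: 6:06 AM–4:34 PM = 10 h 28 min; less 45 min break → 9 h 43 min
Sat: 7:26 AM–7:22 PM = 11 h 56 min; less 45 min break → 11 h 11 min
Sun: 6:05 AM–11:40 AM = 5 h 35 min; less 45 min break → 4 h 50 min
Wed reg 7 h 4 min / OT 0 h 0 min; Thu reg 9 h 33 min / OT 0 h 0 min; Fri reg 9 h 43 min / OT 0 h 0 min; Sat reg 10 h 0 min / OT 1 h 11 min; Sun reg 4 h 50 min / OT 0 h 0 min.
Totals: regular 41 h 10 min, overtime 1 h 11 min.

Regular 41.17 hours, overtime 1.18 hours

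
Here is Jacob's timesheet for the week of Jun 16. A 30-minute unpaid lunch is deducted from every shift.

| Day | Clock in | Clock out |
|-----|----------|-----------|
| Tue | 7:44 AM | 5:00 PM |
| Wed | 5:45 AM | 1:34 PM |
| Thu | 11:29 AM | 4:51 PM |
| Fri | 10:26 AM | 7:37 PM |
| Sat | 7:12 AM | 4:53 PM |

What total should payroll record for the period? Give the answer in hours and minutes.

38 h 49 min

Tue: 7:44 AM–5:00 PM = 9 h 16 min; less 30 min break → 8 h 46 min
Wed: 5:45 AM–1:34 PM = 7 h 49 min; less 30 min break → 7 h 19 min
Thu: 11:29 AM–4:51 PM = 5 h 22 min; less 30 min break → 4 h 52 min
Fri: 10:26 AM–7:37 PM = 9 h 11 min; less 30 min break → 8 h 41 min
Sat: 7:12 AM–4:53 PM = 9 h 41 min; less 30 min break → 9 h 11 min
Total: 8 h 46 min + 7 h 19 min + 4 h 52 min + 8 h 41 min + 9 h 11 min = 38 h 49 min.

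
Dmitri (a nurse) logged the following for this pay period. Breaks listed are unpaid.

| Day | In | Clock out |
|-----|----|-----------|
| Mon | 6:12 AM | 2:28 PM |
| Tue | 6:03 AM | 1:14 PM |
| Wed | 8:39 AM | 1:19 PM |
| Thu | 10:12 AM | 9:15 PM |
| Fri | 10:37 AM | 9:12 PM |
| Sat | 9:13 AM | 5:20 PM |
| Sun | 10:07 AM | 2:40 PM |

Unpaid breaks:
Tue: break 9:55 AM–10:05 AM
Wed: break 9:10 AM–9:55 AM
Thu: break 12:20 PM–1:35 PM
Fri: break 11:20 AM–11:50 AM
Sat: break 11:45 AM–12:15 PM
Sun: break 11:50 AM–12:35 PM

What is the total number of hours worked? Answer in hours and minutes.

Mon: 6:12 AM–2:28 PM = 8 h 16 min
Tue: 6:03 AM–1:14 PM = 7 h 11 min; less 10 min break → 7 h 1 min
Wed: 8:39 AM–1:19 PM = 4 h 40 min; less 45 min break → 3 h 55 min
Thu: 10:12 AM–9:15 PM = 11 h 3 min; less 75 min break → 9 h 48 min
Fri: 10:37 AM–9:12 PM = 10 h 35 min; less 30 min break → 10 h 5 min
Sat: 9:13 AM–5:20 PM = 8 h 7 min; less 30 min break → 7 h 37 min
Sun: 10:07 AM–2:40 PM = 4 h 33 min; less 45 min break → 3 h 48 min
Total: 8 h 16 min + 7 h 1 min + 3 h 55 min + 9 h 48 min + 10 h 5 min + 7 h 37 min + 3 h 48 min = 50 h 30 min.

50 h 30 min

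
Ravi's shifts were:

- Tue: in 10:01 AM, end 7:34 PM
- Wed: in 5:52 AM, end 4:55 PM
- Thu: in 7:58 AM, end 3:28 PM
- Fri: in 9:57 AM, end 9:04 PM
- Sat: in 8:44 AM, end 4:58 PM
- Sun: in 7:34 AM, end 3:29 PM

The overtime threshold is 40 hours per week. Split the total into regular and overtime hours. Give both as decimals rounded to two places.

Regular 40.00 hours, overtime 15.37 hours

Tue: 10:01 AM–7:34 PM = 9 h 33 min
Wed: 5:52 AM–4:55 PM = 11 h 3 min
Thu: 7:58 AM–3:28 PM = 7 h 30 min
Fri: 9:57 AM–9:04 PM = 11 h 7 min
Sat: 8:44 AM–4:58 PM = 8 h 14 min
Sun: 7:34 AM–3:29 PM = 7 h 55 min
Total worked: 55 h 22 min = 55.37 h.
Threshold 40 h → overtime 15 h 22 min, regular 40 h 0 min.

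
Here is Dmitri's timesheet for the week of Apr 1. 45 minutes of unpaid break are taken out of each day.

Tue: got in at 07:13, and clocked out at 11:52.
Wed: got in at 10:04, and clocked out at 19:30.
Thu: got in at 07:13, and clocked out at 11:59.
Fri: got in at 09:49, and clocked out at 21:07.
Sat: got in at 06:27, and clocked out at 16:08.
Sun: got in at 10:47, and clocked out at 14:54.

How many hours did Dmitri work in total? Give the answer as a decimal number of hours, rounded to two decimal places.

Tue: 07:13–11:52 = 4 h 39 min; less 45 min break → 3 h 54 min
Wed: 10:04–19:30 = 9 h 26 min; less 45 min break → 8 h 41 min
Thu: 07:13–11:59 = 4 h 46 min; less 45 min break → 4 h 1 min
Fri: 09:49–21:07 = 11 h 18 min; less 45 min break → 10 h 33 min
Sat: 06:27–16:08 = 9 h 41 min; less 45 min break → 8 h 56 min
Sun: 10:47–14:54 = 4 h 7 min; less 45 min break → 3 h 22 min
Total: 3 h 54 min + 8 h 41 min + 4 h 1 min + 10 h 33 min + 8 h 56 min + 3 h 22 min = 39 h 27 min.

39.45 hours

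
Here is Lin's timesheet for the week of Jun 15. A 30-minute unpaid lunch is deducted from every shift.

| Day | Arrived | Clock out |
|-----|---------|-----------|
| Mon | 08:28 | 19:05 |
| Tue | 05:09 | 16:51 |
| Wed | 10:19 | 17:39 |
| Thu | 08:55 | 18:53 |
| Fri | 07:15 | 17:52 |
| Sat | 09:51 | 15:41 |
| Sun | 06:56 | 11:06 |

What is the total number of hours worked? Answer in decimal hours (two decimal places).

Mon: 08:28–19:05 = 10 h 37 min; less 30 min break → 10 h 7 min
Tue: 05:09–16:51 = 11 h 42 min; less 30 min break → 11 h 12 min
Wed: 10:19–17:39 = 7 h 20 min; less 30 min break → 6 h 50 min
Thu: 08:55–18:53 = 9 h 58 min; less 30 min break → 9 h 28 min
Fri: 07:15–17:52 = 10 h 37 min; less 30 min break → 10 h 7 min
Sat: 09:51–15:41 = 5 h 50 min; less 30 min break → 5 h 20 min
Sun: 06:56–11:06 = 4 h 10 min; less 30 min break → 3 h 40 min
Total: 10 h 7 min + 11 h 12 min + 6 h 50 min + 9 h 28 min + 10 h 7 min + 5 h 20 min + 3 h 40 min = 56 h 44 min.

56.73 hours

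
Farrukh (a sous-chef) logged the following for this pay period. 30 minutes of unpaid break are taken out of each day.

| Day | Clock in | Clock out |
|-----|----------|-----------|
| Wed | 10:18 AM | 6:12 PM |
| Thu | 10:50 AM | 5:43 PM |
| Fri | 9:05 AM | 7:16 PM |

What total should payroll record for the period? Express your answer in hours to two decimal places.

23.47 hours

Wed: 10:18 AM–6:12 PM = 7 h 54 min; less 30 min break → 7 h 24 min
Thu: 10:50 AM–5:43 PM = 6 h 53 min; less 30 min break → 6 h 23 min
Fri: 9:05 AM–7:16 PM = 10 h 11 min; less 30 min break → 9 h 41 min
Total: 7 h 24 min + 6 h 23 min + 9 h 41 min = 23 h 28 min.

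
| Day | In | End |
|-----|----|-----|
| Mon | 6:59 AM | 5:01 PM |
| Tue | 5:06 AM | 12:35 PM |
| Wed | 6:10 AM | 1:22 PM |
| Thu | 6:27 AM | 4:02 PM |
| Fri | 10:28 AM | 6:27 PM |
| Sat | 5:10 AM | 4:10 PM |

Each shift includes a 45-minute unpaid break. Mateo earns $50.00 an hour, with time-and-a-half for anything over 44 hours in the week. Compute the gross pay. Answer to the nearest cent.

Mon: 6:59 AM–5:01 PM = 10 h 2 min; less 45 min break → 9 h 17 min
Tue: 5:06 AM–12:35 PM = 7 h 29 min; less 45 min break → 6 h 44 min
Wed: 6:10 AM–1:22 PM = 7 h 12 min; less 45 min break → 6 h 27 min
Thu: 6:27 AM–4:02 PM = 9 h 35 min; less 45 min break → 8 h 50 min
Fri: 10:28 AM–6:27 PM = 7 h 59 min; less 45 min break → 7 h 14 min
Sat: 5:10 AM–4:10 PM = 11 h 0 min; less 45 min break → 10 h 15 min
Total worked: 48 h 47 min = 2927 min.
Regular 44 h 0 min = 2640 min at $50.00/h; overtime 4 h 47 min = 287 min at $75.00/h.
Pay = (2640 × $50.00 + 287 × $75.00) ÷ 60 = $2558.75.

$2558.75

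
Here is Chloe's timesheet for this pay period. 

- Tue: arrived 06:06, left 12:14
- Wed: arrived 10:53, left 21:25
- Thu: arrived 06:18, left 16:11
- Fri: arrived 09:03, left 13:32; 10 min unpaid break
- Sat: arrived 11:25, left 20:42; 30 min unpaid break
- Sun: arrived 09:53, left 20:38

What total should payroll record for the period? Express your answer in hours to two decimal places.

Tue: 06:06–12:14 = 6 h 8 min
Wed: 10:53–21:25 = 10 h 32 min
Thu: 06:18–16:11 = 9 h 53 min
Fri: 09:03–13:32 = 4 h 29 min; less 10 min break → 4 h 19 min
Sat: 11:25–20:42 = 9 h 17 min; less 30 min break → 8 h 47 min
Sun: 09:53–20:38 = 10 h 45 min
Total: 6 h 8 min + 10 h 32 min + 9 h 53 min + 4 h 19 min + 8 h 47 min + 10 h 45 min = 50 h 24 min.

50.40 hours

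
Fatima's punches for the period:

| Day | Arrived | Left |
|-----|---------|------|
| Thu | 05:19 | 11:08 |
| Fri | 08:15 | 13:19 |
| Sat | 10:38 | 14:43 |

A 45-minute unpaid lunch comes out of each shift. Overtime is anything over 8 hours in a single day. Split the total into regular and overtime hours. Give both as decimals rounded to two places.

Regular 12.72 hours, overtime 0.00 hours

Thu: 05:19–11:08 = 5 h 49 min; less 45 min break → 5 h 4 min
Fri: 08:15–13:19 = 5 h 4 min; less 45 min break → 4 h 19 min
Sat: 10:38–14:43 = 4 h 5 min; less 45 min break → 3 h 20 min
Thu reg 5 h 4 min / OT 0 h 0 min; Fri reg 4 h 19 min / OT 0 h 0 min; Sat reg 3 h 20 min / OT 0 h 0 min.
Totals: regular 12 h 43 min, overtime 0 h 0 min.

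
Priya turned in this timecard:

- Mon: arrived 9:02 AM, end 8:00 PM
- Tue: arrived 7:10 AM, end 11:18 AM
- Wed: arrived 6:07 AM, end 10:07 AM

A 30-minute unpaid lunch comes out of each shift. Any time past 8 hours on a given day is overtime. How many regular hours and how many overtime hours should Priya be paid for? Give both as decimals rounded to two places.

Regular 15.13 hours, overtime 2.47 hours

Mon: 9:02 AM–8:00 PM = 10 h 58 min; less 30 min break → 10 h 28 min
Tue: 7:10 AM–11:18 AM = 4 h 8 min; less 30 min break → 3 h 38 min
Wed: 6:07 AM–10:07 AM = 4 h 0 min; less 30 min break → 3 h 30 min
Mon reg 8 h 0 min / OT 2 h 28 min; Tue reg 3 h 38 min / OT 0 h 0 min; Wed reg 3 h 30 min / OT 0 h 0 min.
Totals: regular 15 h 8 min, overtime 2 h 28 min.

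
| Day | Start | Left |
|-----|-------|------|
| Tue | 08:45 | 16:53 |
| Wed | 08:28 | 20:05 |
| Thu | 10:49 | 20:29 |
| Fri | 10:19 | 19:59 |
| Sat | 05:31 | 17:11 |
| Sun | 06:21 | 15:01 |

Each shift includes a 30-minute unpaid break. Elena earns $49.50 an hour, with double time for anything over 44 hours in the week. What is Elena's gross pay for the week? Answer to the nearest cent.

Tue: 08:45–16:53 = 8 h 8 min; less 30 min break → 7 h 38 min
Wed: 08:28–20:05 = 11 h 37 min; less 30 min break → 11 h 7 min
Thu: 10:49–20:29 = 9 h 40 min; less 30 min break → 9 h 10 min
Fri: 10:19–19:59 = 9 h 40 min; less 30 min break → 9 h 10 min
Sat: 05:31–17:11 = 11 h 40 min; less 30 min break → 11 h 10 min
Sun: 06:21–15:01 = 8 h 40 min; less 30 min break → 8 h 10 min
Total worked: 56 h 25 min = 3385 min.
Regular 44 h 0 min = 2640 min at $49.50/h; overtime 12 h 25 min = 745 min at $99.00/h.
Pay = (2640 × $49.50 + 745 × $99.00) ÷ 60 = $3407.25.

$3407.25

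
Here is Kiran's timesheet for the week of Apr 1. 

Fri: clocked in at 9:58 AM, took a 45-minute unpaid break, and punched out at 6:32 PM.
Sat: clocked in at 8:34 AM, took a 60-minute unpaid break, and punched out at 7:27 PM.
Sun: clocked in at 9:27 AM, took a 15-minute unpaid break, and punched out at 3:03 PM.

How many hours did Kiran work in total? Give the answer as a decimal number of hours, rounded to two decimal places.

Fri: 9:58 AM–6:32 PM = 8 h 34 min; less 45 min break → 7 h 49 min
Sat: 8:34 AM–7:27 PM = 10 h 53 min; less 60 min break → 9 h 53 min
Sun: 9:27 AM–3:03 PM = 5 h 36 min; less 15 min break → 5 h 21 min
Total: 7 h 49 min + 9 h 53 min + 5 h 21 min = 23 h 3 min.

23.05 hours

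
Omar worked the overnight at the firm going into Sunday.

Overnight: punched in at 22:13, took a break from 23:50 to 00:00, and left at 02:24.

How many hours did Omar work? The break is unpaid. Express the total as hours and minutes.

4 h 1 min

Overnight: 22:13 → midnight = 1 h 47 min; midnight → 02:24 = 2 h 24 min; span 4 h 11 min; less 10 min break → 4 h 1 min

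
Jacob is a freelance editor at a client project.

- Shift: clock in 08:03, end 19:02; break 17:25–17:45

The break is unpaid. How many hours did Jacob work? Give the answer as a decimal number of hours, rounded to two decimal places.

Shift: 08:03–19:02 = 10 h 59 min; less 20 min break → 10 h 39 min

10.65 hours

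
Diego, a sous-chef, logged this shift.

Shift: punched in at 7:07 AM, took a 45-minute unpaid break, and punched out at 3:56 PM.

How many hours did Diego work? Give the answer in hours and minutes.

8 h 4 min

Shift: 7:07 AM–3:56 PM = 8 h 49 min; less 45 min break → 8 h 4 min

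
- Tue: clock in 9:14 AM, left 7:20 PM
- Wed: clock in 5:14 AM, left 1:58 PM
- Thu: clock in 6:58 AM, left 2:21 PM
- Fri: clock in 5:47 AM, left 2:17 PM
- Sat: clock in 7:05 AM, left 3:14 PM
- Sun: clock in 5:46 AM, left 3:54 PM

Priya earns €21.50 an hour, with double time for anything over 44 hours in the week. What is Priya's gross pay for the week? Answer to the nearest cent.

€1333.00

Tue: 9:14 AM–7:20 PM = 10 h 6 min
Wed: 5:14 AM–1:58 PM = 8 h 44 min
Thu: 6:58 AM–2:21 PM = 7 h 23 min
Fri: 5:47 AM–2:17 PM = 8 h 30 min
Sat: 7:05 AM–3:14 PM = 8 h 9 min
Sun: 5:46 AM–3:54 PM = 10 h 8 min
Total worked: 53 h 0 min = 3180 min.
Regular 44 h 0 min = 2640 min at €21.50/h; overtime 9 h 0 min = 540 min at €43.00/h.
Pay = (2640 × €21.50 + 540 × €43.00) ÷ 60 = €1333.00.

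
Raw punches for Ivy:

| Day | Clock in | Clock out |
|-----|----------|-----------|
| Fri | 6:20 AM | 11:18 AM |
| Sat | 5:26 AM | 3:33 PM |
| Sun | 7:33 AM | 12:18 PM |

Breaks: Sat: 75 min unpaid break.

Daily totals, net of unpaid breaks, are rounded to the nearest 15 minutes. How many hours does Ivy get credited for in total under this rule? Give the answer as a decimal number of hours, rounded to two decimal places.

Fri: 6:20 AM–11:18 AM = 4 h 58 min → rounds to 5 h 0 min
Sat: 5:26 AM–3:33 PM = 10 h 7 min − 75 min = 8 h 52 min → rounds to 8 h 45 min
Sun: 7:33 AM–12:18 PM = 4 h 45 min → rounds to 4 h 45 min
Total credited: 18 h 30 min.

18.50 hours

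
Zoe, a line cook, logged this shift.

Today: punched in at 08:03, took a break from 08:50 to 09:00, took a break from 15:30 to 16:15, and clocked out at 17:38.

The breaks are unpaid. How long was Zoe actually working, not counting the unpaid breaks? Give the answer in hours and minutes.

8 h 40 min

Today: 08:03–17:38 = 9 h 35 min; less 55 min break → 8 h 40 min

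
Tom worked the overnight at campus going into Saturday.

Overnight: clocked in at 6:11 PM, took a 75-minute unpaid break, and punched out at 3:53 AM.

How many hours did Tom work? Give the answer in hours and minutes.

Overnight: 6:11 PM → midnight = 5 h 49 min; midnight → 3:53 AM = 3 h 53 min; span 9 h 42 min; less 75 min break → 8 h 27 min

8 h 27 min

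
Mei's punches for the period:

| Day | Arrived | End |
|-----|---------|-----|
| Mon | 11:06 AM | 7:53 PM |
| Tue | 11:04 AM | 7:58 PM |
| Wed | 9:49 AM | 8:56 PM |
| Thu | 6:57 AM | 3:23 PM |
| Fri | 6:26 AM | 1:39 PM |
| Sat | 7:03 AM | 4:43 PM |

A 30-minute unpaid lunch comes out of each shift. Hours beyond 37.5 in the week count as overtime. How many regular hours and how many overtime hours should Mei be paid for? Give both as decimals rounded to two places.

Mon: 11:06 AM–7:53 PM = 8 h 47 min; less 30 min break → 8 h 17 min
Tue: 11:04 AM–7:58 PM = 8 h 54 min; less 30 min break → 8 h 24 min
Wed: 9:49 AM–8:56 PM = 11 h 7 min; less 30 min break → 10 h 37 min
Thu: 6:57 AM–3:23 PM = 8 h 26 min; less 30 min break → 7 h 56 min
Fri: 6:26 AM–1:39 PM = 7 h 13 min; less 30 min break → 6 h 43 min
Sat: 7:03 AM–4:43 PM = 9 h 40 min; less 30 min break → 9 h 10 min
Total worked: 51 h 7 min = 51.12 h.
Threshold 37.5 h → overtime 13 h 37 min, regular 37 h 30 min.

Regular 37.50 hours, overtime 13.62 hours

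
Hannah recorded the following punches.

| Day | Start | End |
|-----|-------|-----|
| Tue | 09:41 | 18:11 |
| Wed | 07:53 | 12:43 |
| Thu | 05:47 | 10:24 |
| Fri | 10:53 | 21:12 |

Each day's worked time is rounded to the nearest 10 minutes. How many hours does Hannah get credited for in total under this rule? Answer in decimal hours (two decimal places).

Tue: 09:41–18:11 = 8 h 30 min → rounds to 8 h 30 min
Wed: 07:53–12:43 = 4 h 50 min → rounds to 4 h 50 min
Thu: 05:47–10:24 = 4 h 37 min → rounds to 4 h 40 min
Fri: 10:53–21:12 = 10 h 19 min → rounds to 10 h 20 min
Total credited: 28 h 20 min.

28.33 hours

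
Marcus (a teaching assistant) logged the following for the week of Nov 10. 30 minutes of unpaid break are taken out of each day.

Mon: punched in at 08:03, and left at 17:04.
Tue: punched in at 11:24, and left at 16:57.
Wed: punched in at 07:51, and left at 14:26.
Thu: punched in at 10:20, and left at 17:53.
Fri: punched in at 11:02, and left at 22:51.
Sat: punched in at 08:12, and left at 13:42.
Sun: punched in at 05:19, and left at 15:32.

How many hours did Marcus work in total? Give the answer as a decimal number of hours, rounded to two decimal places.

52.73 hours

Mon: 08:03–17:04 = 9 h 1 min; less 30 min break → 8 h 31 min
Tue: 11:24–16:57 = 5 h 33 min; less 30 min break → 5 h 3 min
Wed: 07:51–14:26 = 6 h 35 min; less 30 min break → 6 h 5 min
Thu: 10:20–17:53 = 7 h 33 min; less 30 min break → 7 h 3 min
Fri: 11:02–22:51 = 11 h 49 min; less 30 min break → 11 h 19 min
Sat: 08:12–13:42 = 5 h 30 min; less 30 min break → 5 h 0 min
Sun: 05:19–15:32 = 10 h 13 min; less 30 min break → 9 h 43 min
Total: 8 h 31 min + 5 h 3 min + 6 h 5 min + 7 h 3 min + 11 h 19 min + 5 h 0 min + 9 h 43 min = 52 h 44 min.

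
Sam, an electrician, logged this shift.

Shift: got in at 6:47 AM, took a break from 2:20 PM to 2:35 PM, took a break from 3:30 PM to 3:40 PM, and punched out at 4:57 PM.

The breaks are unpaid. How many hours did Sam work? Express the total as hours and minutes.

9 h 45 min

Shift: 6:47 AM–4:57 PM = 10 h 10 min; less 25 min break → 9 h 45 min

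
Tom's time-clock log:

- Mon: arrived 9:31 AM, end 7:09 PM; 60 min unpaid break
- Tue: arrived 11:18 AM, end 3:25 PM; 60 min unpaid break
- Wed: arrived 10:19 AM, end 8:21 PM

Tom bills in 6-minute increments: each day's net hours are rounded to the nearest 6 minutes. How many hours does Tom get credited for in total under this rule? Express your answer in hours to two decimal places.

Mon: 9:31 AM–7:09 PM = 9 h 38 min − 60 min = 8 h 38 min → rounds to 8 h 36 min
Tue: 11:18 AM–3:25 PM = 4 h 7 min − 60 min = 3 h 7 min → rounds to 3 h 6 min
Wed: 10:19 AM–8:21 PM = 10 h 2 min → rounds to 10 h 0 min
Total credited: 21 h 42 min.

21.70 hours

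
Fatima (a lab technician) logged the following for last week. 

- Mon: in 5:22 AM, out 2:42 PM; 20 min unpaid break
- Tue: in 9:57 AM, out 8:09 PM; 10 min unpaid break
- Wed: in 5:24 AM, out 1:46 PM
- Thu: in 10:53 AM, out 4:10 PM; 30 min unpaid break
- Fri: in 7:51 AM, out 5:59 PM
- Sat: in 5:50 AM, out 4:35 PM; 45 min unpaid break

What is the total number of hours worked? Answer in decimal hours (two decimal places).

52.32 hours

Mon: 5:22 AM–2:42 PM = 9 h 20 min; less 20 min break → 9 h 0 min
Tue: 9:57 AM–8:09 PM = 10 h 12 min; less 10 min break → 10 h 2 min
Wed: 5:24 AM–1:46 PM = 8 h 22 min
Thu: 10:53 AM–4:10 PM = 5 h 17 min; less 30 min break → 4 h 47 min
Fri: 7:51 AM–5:59 PM = 10 h 8 min
Sat: 5:50 AM–4:35 PM = 10 h 45 min; less 45 min break → 10 h 0 min
Total: 9 h 0 min + 10 h 2 min + 8 h 22 min + 4 h 47 min + 10 h 8 min + 10 h 0 min = 52 h 19 min.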